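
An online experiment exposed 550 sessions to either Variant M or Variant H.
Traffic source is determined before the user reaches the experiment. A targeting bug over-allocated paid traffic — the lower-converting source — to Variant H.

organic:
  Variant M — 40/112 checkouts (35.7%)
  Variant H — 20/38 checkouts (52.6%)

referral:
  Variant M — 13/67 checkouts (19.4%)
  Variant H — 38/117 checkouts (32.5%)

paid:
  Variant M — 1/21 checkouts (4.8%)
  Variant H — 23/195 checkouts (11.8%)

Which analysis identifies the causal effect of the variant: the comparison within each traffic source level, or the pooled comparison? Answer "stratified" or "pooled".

stratified

Traffic source is set before the variant has any effect — it is not caused by the variant — and it independently drives the outcome. That makes it a confounder, so the causal comparison is within traffic source levels.
Within each level — organic: 35.7% vs 52.6%; referral: 19.4% vs 32.5%; paid: 4.8% vs 11.8% — Variant H is higher every time.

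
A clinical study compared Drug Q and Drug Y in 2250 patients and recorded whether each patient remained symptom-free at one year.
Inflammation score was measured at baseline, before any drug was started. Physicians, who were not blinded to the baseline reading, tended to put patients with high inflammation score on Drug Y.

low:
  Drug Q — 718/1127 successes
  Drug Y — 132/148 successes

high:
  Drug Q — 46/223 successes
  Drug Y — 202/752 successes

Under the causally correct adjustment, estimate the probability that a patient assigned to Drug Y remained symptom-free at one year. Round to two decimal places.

0.62

Since inflammation score is a pre-existing factor (not a product of the drug) and it affects the outcome on its own, it is a confounder. The stratified rates, not the pooled rate, identify the causal effect.
Standardising Drug Y to the population inflammation score mix: 0.567·132/148 + 0.433·202/752 = 0.622.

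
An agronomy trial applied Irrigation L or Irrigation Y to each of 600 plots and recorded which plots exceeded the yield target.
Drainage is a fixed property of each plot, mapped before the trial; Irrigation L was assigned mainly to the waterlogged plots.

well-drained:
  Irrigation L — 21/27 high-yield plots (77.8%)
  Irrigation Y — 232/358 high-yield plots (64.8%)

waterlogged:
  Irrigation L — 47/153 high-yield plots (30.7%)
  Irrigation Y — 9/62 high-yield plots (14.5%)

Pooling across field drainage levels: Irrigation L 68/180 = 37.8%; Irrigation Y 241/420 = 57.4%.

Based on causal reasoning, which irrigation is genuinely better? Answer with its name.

Irrigation L

Within every field drainage level Irrigation L has the higher rate, yet pooled Irrigation Y does — Simpson's reversal.
Field drainage differs across irrigations for reasons unrelated to any effect of the irrigation itself, and it separately predicts the outcome — a classic confounder. We must compare within field drainage levels.
Within each level — well-drained: 77.8% vs 64.8%; waterlogged: 30.7% vs 14.5% — Irrigation L is higher every time.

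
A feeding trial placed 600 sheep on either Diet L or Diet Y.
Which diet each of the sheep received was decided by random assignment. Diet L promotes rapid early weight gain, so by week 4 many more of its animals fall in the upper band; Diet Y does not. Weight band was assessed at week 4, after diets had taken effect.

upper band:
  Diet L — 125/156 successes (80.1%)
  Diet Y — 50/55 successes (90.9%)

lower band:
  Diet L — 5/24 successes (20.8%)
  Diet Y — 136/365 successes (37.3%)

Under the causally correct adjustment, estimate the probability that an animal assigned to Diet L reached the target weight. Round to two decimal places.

Week-4 weight band is downstream of the diet. One should not condition on a consequence of treatment, so the overall rates are the right comparison.
So P(outcome | do(Diet L)) is just the pooled rate for Diet L: 130/180 = 0.722.

0.72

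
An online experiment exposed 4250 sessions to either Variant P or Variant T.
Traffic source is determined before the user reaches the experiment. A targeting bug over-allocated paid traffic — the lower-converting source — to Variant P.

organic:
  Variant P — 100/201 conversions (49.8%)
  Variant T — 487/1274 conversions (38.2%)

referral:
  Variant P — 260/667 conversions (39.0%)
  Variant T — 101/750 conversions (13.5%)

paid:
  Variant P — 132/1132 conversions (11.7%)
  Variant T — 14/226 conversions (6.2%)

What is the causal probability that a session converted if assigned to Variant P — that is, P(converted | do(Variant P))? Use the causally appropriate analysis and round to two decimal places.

0.34

Here traffic source is a common cause — it drives both which variant a case falls under and the outcome. The crude comparison mixes populations; the stratum-specific rates are the causally relevant ones.
Standardising Variant P to the population traffic source mix: 0.347·100/201 + 0.333·260/667 + 0.320·132/1132 = 0.340.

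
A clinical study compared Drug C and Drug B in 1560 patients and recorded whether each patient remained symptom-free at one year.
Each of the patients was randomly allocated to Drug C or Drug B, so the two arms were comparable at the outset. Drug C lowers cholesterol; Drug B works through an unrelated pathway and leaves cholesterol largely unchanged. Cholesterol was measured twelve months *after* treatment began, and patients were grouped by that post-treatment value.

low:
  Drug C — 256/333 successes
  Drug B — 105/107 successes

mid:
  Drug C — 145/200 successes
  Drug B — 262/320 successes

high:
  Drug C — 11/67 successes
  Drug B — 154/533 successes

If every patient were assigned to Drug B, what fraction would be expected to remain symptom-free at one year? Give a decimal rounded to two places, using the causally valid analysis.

The stratified and pooled comparisons disagree (Drug B wins within each cholesterol; Drug C wins overall), so the answer turns on the causal role of cholesterol.
Because the drug influences cholesterol, cholesterol is a post-treatment mediator, not a confounder. Stratifying on it would bias the estimate; the causal effect is the crude pooled difference.
So P(outcome | do(Drug B)) is just the pooled rate for Drug B: 521/960 = 0.543.

0.54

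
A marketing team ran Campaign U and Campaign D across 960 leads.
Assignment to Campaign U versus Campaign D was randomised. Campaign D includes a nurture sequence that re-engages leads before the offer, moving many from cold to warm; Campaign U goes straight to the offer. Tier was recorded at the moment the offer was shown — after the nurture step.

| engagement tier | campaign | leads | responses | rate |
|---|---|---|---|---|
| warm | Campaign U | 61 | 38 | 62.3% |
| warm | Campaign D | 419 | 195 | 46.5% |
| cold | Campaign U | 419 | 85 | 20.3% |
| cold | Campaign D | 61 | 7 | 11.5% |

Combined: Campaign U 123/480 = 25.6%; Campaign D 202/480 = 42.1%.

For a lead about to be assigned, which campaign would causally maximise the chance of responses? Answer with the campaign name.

The stratified and pooled comparisons disagree (Campaign U wins within each engagement tier; Campaign D wins overall), so the answer turns on the causal role of engagement tier.
Engagement tier is recorded after the campaign and is itself shifted by it — it sits on the causal path from campaign to outcome. Conditioning on a mediator would strip out part of the effect we want; the pooled comparison gives the total causal effect.
Pooled: Campaign U 25.6% vs Campaign D 42.1%; Campaign D is higher overall.

Campaign D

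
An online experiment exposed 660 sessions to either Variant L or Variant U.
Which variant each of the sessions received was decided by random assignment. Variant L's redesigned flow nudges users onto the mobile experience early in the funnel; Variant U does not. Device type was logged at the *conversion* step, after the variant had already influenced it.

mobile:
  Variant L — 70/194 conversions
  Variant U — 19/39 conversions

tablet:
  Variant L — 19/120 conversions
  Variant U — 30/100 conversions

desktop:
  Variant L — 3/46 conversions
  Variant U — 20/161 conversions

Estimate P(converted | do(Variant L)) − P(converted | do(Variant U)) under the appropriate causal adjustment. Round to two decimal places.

+0.03

The device type-specific comparison favours Variant U throughout, but the pooled figures favour Variant L. The question is whether to condition on device type.
Stratifying would compare variants among sessions the variants themselves sorted into device type groups — a form of selection on an intermediate. The unconditioned pooled rates give the total causal effect.
The causal difference is the pooled difference: 0.256 − 0.230 = +0.026.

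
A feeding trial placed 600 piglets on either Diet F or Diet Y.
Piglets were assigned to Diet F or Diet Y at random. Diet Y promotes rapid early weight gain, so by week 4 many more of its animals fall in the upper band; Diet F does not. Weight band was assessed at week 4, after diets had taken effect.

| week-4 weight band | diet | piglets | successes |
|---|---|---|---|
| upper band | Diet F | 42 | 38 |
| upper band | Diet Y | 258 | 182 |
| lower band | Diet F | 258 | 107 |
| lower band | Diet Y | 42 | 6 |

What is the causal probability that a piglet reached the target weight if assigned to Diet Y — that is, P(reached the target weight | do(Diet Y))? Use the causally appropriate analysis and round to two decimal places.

Diet F is higher inside every week-4 weight band stratum but Diet Y is higher in aggregate. Whether to stratify depends on how week-4 weight band relates to the diet.
The distribution of week-4 weight band is itself part of what the diet does — it is an intermediate outcome. Holding it fixed would remove that part of the effect; the total effect is the pooled difference.
So P(outcome | do(Diet Y)) is just the pooled rate for Diet Y: 188/300 = 0.627.

0.63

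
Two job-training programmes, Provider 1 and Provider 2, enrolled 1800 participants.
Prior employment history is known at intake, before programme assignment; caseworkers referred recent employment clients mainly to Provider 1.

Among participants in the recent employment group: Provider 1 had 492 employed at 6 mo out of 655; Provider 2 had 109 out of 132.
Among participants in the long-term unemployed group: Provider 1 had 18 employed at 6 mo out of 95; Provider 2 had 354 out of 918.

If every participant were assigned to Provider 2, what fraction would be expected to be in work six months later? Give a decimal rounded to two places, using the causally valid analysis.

Since prior employment history is a pre-existing factor (not a product of the programme) and it affects the outcome on its own, it is a confounder. The stratified rates, not the pooled rate, identify the causal effect.
Standardising Provider 2 to the population prior employment history mix: 0.437·109/132 + 0.563·354/918 = 0.578.

0.58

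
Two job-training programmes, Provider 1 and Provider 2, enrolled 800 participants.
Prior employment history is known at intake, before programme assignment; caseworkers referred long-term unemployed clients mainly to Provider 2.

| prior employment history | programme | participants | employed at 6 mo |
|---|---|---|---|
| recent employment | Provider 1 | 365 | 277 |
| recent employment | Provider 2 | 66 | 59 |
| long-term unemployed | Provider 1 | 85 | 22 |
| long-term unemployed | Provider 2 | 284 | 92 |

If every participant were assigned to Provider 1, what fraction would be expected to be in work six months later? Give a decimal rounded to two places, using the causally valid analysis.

0.53

Within every prior employment history level Provider 2 has the higher rate, yet pooled Provider 1 does — Simpson's reversal.
Nothing the programme does changes prior employment history; the imbalance is an allocation artefact. With prior employment history also predicting the outcome, the pooled figure is confounded, and the within-stratum comparison is the causal one.
Standardising Provider 1 to the population prior employment history mix: 0.539·277/365 + 0.461·22/85 = 0.528.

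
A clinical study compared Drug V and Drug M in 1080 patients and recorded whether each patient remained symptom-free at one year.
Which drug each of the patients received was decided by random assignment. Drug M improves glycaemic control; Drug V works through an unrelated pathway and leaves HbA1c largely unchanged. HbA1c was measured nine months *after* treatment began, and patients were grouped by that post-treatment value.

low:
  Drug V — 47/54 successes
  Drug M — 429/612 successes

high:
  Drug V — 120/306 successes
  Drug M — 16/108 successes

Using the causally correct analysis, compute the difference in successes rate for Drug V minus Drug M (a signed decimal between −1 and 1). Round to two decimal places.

The stratified and pooled comparisons disagree (Drug V wins within each HbA1c; Drug M wins overall), so the answer turns on the causal role of HbA1c.
Because the drug influences HbA1c, HbA1c is a post-treatment mediator, not a confounder. Stratifying on it would bias the estimate; the causal effect is the crude pooled difference.
The causal difference is the pooled difference: 0.464 − 0.618 = -0.154.

-0.15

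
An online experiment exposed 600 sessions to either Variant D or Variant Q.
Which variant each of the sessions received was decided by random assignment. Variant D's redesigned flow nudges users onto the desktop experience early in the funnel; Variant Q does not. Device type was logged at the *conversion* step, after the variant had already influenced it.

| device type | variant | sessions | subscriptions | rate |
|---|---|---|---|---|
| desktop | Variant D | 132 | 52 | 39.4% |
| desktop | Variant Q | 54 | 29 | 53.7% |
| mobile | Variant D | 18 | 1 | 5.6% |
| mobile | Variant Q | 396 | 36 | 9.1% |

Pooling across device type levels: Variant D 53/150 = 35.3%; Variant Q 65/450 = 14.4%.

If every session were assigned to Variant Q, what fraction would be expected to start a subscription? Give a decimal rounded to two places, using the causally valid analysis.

Device type here is a post-treatment variable shaped by the variant; conditioning on it would introduce bias rather than remove it. The overall comparison is the causal one.
So P(outcome | do(Variant Q)) is just the pooled rate for Variant Q: 65/450 = 0.144.

0.14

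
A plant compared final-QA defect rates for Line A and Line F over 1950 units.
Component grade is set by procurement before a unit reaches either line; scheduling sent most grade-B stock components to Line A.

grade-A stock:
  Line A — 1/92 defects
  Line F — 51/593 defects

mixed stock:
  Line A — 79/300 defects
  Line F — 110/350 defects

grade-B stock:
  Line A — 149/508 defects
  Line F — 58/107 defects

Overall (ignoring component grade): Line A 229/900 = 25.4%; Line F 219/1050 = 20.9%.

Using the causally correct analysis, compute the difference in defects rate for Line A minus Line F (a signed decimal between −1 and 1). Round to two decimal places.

Line A is lower inside every component grade stratum but Line F is lower in aggregate. Whether to stratify depends on how component grade relates to the line.
Here component grade is a common cause — it drives both which line a case falls under and the outcome. The crude comparison mixes populations; the stratum-specific rates are the causally relevant ones.
Adjusting over the population distribution of component grade: 0.351·(0.011−0.086) + 0.333·(0.263−0.314) + 0.315·(0.293−0.542) = -0.122.

-0.12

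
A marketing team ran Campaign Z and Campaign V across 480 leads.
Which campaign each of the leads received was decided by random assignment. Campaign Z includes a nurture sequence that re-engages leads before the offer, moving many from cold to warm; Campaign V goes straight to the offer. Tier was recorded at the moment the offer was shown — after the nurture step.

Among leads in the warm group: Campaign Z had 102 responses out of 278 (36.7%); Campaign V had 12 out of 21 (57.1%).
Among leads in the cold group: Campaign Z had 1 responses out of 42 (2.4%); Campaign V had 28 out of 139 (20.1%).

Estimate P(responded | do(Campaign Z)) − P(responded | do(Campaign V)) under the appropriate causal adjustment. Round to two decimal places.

+0.07

Within every engagement tier level Campaign V has the higher rate, yet pooled Campaign Z does — Simpson's reversal.
Engagement tier is recorded after the campaign and is itself shifted by it — it sits on the causal path from campaign to outcome. Conditioning on a mediator would strip out part of the effect we want; the pooled comparison gives the total causal effect.
The causal difference is the pooled difference: 0.322 − 0.250 = +0.072.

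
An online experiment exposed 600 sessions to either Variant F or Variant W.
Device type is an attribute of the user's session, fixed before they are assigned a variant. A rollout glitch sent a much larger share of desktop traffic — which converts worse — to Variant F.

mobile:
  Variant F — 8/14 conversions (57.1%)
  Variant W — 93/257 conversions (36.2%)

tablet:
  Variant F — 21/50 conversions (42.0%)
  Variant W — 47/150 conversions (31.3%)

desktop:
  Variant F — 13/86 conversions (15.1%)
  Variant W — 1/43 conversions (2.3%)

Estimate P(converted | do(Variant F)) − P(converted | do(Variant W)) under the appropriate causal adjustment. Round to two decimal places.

Nothing the variant does changes device type; the imbalance is an allocation artefact. With device type also predicting the outcome, the pooled figure is confounded, and the within-stratum comparison is the causal one.
Adjusting over the population distribution of device type: 0.452·(0.571−0.362) + 0.333·(0.420−0.313) + 0.215·(0.151−0.023) = +0.158.

+0.16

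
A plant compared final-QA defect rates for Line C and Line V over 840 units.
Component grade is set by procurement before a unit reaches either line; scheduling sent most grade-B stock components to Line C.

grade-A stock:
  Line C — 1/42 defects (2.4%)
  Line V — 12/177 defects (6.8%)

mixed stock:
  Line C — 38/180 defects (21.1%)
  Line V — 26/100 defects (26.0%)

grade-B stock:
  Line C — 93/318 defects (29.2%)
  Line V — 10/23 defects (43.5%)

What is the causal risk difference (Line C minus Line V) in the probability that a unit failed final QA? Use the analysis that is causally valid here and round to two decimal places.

-0.09

Since component grade is a pre-existing factor (not a product of the line) and it affects the outcome on its own, it is a confounder. The stratified rates, not the pooled rate, identify the causal effect.
Adjusting over the population distribution of component grade: 0.261·(0.024−0.068) + 0.333·(0.211−0.260) + 0.406·(0.292−0.435) = -0.086.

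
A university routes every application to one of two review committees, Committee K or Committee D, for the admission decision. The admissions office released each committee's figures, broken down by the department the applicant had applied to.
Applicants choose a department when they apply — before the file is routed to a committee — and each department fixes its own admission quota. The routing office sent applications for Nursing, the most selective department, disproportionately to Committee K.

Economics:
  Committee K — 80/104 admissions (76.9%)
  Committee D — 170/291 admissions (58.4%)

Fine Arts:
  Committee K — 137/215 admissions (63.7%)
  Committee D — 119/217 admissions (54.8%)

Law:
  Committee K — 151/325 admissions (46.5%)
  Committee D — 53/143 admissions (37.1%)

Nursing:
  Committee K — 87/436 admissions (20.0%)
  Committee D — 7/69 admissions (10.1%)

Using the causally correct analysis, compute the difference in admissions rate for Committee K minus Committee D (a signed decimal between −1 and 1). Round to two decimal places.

+0.11

Here department is a common cause — it drives both which review committee a case falls under and the outcome. The crude comparison mixes populations; the stratum-specific rates are the causally relevant ones.
Adjusting over the population distribution of department: 0.219·(0.769−0.584) + 0.240·(0.637−0.548) + 0.260·(0.465−0.371) + 0.281·(0.200−0.101) = +0.114.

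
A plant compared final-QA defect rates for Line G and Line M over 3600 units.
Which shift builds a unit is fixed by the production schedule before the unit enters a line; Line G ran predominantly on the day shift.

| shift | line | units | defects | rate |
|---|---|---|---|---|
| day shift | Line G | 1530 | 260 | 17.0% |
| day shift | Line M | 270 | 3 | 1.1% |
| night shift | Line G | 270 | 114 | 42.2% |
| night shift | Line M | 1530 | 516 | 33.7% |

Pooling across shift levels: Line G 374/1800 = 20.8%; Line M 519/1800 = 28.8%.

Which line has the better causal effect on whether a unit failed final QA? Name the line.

Line M

The stratified and pooled comparisons disagree (Line M wins within each shift; Line G wins overall), so the answer turns on the causal role of shift.
Shift differs across lines for reasons unrelated to any effect of the line itself, and it separately predicts the outcome — a classic confounder. We must compare within shift levels.
Within each level — day shift: 17.0% vs 1.1%; night shift: 42.2% vs 33.7% — Line M is lower every time.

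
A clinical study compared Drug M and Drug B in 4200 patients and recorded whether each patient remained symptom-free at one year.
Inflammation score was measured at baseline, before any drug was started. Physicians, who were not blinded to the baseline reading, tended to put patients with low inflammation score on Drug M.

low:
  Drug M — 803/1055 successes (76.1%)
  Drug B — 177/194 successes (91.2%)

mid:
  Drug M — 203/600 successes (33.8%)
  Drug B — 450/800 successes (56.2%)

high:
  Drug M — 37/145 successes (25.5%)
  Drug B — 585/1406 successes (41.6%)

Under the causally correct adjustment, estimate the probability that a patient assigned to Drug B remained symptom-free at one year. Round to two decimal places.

Here inflammation score is a common cause — it drives both which drug a case falls under and the outcome. The crude comparison mixes populations; the stratum-specific rates are the causally relevant ones.
Standardising Drug B to the population inflammation score mix: 0.297·177/194 + 0.333·450/800 + 0.369·585/1406 = 0.612.

0.61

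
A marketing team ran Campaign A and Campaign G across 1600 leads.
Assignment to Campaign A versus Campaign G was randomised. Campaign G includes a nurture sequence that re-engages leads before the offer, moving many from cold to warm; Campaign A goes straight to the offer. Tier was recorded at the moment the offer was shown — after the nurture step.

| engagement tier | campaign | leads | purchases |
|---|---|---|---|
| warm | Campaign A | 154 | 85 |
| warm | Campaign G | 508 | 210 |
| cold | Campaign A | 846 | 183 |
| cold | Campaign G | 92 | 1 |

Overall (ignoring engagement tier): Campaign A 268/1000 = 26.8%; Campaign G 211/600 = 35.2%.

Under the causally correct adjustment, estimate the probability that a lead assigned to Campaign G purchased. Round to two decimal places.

Engagement tier here is a post-treatment variable shaped by the campaign; conditioning on it would introduce bias rather than remove it. The overall comparison is the causal one.
So P(outcome | do(Campaign G)) is just the pooled rate for Campaign G: 211/600 = 0.352.

0.35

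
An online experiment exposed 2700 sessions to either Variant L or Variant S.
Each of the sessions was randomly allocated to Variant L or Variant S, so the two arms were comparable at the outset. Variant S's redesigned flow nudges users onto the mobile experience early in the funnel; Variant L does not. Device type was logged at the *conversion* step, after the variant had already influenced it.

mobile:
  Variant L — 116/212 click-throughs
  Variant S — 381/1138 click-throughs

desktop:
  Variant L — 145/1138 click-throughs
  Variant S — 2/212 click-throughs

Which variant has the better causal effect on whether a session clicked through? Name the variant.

Variant S

The device type-specific comparison favours Variant L throughout, but the pooled figures favour Variant S. The question is whether to condition on device type.
Because the variant influences device type, device type is a post-treatment mediator, not a confounder. Stratifying on it would bias the estimate; the causal effect is the crude pooled difference.
Pooled: Variant L 19.3% vs Variant S 28.4%; Variant S is higher overall.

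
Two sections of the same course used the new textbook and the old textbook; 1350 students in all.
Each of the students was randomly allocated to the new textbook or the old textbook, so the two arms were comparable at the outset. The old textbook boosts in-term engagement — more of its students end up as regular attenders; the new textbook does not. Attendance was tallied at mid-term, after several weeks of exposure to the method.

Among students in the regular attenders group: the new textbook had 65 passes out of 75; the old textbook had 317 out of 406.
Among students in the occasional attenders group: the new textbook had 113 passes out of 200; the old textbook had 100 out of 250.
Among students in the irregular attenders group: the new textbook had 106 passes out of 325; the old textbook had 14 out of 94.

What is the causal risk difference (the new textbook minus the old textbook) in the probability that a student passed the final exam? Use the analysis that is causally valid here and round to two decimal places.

-0.10

The distribution of mid-term attendance is itself part of what the teaching method does — it is an intermediate outcome. Holding it fixed would remove that part of the effect; the total effect is the pooled difference.
The causal difference is the pooled difference: 0.473 − 0.575 = -0.101.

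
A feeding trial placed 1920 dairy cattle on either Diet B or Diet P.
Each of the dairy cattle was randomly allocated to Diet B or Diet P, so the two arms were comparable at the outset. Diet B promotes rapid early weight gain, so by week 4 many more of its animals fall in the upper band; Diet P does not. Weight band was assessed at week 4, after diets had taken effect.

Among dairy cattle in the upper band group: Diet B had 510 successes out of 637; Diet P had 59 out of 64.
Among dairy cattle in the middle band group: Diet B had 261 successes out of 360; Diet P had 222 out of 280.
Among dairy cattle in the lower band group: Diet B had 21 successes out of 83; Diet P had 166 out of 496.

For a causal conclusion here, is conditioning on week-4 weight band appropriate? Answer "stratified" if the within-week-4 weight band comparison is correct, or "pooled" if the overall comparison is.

Because the diet influences week-4 weight band, week-4 weight band is a post-treatment mediator, not a confounder. Stratifying on it would bias the estimate; the causal effect is the crude pooled difference.
Pooled: Diet B 73.3% vs Diet P 53.2%; Diet B is higher overall.

pooled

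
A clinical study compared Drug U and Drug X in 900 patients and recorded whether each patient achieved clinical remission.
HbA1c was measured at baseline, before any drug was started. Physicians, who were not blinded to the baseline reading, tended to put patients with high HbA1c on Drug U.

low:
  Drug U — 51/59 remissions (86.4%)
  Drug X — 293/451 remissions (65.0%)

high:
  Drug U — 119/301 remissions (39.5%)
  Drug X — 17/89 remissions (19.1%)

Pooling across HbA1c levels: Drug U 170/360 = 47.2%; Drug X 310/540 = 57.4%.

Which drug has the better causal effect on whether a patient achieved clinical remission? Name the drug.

Drug U

Within every HbA1c level Drug U has the higher rate, yet pooled Drug X does — Simpson's reversal.
HbA1c differs across drugs for reasons unrelated to any effect of the drug itself, and it separately predicts the outcome — a classic confounder. We must compare within HbA1c levels.
Within each level — low: 86.4% vs 65.0%; high: 39.5% vs 19.1% — Drug U is higher every time.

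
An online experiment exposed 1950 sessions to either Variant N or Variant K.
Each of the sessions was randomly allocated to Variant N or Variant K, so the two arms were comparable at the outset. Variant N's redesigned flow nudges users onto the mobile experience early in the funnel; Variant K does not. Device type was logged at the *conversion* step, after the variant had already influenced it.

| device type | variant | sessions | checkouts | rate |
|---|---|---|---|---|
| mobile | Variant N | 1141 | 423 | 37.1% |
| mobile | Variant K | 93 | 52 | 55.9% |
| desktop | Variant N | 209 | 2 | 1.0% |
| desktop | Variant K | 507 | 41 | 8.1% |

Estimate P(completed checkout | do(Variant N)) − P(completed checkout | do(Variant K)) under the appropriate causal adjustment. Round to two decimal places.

+0.16

Variant K is higher inside every device type stratum but Variant N is higher in aggregate. Whether to stratify depends on how device type relates to the variant.
Device type is downstream of the variant. One should not condition on a consequence of treatment, so the overall rates are the right comparison.
The causal difference is the pooled difference: 0.315 − 0.155 = +0.160.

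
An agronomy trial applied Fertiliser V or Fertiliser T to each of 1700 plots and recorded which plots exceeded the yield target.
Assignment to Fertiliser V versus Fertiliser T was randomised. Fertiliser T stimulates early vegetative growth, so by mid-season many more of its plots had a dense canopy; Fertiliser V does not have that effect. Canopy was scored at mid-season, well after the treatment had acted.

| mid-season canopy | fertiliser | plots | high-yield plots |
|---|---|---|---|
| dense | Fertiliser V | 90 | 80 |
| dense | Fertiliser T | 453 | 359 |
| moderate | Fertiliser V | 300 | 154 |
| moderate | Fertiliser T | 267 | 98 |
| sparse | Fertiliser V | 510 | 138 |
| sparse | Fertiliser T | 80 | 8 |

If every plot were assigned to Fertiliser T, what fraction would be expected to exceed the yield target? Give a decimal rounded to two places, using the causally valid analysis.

0.58

Mid-season canopy is recorded after the fertiliser and is itself shifted by it — it sits on the causal path from fertiliser to outcome. Conditioning on a mediator would strip out part of the effect we want; the pooled comparison gives the total causal effect.
So P(outcome | do(Fertiliser T)) is just the pooled rate for Fertiliser T: 465/800 = 0.581.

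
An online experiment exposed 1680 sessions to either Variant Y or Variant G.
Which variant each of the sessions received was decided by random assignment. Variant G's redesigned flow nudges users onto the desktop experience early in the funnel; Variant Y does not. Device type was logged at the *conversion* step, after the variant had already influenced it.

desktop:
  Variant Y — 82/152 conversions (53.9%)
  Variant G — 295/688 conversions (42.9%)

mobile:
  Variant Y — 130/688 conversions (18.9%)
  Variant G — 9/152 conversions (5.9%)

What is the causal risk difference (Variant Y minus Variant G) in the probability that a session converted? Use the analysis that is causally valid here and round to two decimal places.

-0.11

Variant Y is higher inside every device type stratum but Variant G is higher in aggregate. Whether to stratify depends on how device type relates to the variant.
Device type here is a post-treatment variable shaped by the variant; conditioning on it would introduce bias rather than remove it. The overall comparison is the causal one.
The causal difference is the pooled difference: 0.252 − 0.362 = -0.110.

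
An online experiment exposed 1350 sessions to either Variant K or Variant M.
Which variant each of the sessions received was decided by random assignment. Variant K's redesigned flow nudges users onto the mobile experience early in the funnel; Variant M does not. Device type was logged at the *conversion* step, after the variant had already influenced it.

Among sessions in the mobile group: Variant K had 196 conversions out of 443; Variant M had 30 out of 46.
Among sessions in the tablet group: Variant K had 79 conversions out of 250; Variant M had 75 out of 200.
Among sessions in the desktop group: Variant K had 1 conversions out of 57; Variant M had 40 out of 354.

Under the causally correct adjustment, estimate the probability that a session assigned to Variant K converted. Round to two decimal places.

0.37

The stratified and pooled comparisons disagree (Variant M wins within each device type; Variant K wins overall), so the answer turns on the causal role of device type.
Device type lies on the pathway variant → device type → outcome, so adjusting for it blocks the indirect effect. For the total causal effect of variant, use the unadjusted pooled rates.
So P(outcome | do(Variant K)) is just the pooled rate for Variant K: 276/750 = 0.368.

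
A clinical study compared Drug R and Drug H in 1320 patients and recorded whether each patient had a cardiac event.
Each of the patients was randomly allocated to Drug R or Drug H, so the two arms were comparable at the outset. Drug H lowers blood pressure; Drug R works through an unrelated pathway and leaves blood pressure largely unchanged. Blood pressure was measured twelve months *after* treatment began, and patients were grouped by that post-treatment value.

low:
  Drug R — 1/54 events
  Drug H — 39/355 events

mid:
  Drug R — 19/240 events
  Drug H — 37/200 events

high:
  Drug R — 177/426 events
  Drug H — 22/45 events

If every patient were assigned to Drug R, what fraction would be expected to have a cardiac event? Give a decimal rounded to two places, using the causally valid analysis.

0.27

The blood pressure-specific comparison favours Drug R throughout, but the pooled figures favour Drug H. The question is whether to condition on blood pressure.
Because the drug influences blood pressure, blood pressure is a post-treatment mediator, not a confounder. Stratifying on it would bias the estimate; the causal effect is the crude pooled difference.
So P(outcome | do(Drug R)) is just the pooled rate for Drug R: 197/720 = 0.274.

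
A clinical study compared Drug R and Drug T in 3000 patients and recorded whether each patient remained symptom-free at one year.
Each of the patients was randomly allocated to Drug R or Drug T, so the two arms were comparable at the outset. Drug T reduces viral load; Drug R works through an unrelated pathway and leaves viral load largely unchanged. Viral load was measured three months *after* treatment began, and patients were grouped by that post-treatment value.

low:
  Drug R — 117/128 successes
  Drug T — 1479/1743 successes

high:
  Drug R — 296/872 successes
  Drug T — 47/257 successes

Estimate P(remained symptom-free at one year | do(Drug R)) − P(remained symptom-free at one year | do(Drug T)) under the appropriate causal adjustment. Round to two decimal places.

The stratified and pooled comparisons disagree (Drug R wins within each viral load; Drug T wins overall), so the answer turns on the causal role of viral load.
Stratifying would compare drugs among patients the drugs themselves sorted into viral load groups — a form of selection on an intermediate. The unconditioned pooled rates give the total causal effect.
The causal difference is the pooled difference: 0.413 − 0.763 = -0.350.

-0.35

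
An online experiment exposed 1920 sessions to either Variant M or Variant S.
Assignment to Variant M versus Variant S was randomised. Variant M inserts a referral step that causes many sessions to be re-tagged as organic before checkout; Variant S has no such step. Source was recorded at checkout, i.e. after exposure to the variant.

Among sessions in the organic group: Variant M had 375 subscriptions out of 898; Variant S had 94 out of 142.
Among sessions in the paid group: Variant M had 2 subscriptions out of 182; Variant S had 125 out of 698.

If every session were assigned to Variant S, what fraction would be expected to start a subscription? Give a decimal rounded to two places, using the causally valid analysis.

0.26

The distribution of traffic source is itself part of what the variant does — it is an intermediate outcome. Holding it fixed would remove that part of the effect; the total effect is the pooled difference.
So P(outcome | do(Variant S)) is just the pooled rate for Variant S: 219/840 = 0.261.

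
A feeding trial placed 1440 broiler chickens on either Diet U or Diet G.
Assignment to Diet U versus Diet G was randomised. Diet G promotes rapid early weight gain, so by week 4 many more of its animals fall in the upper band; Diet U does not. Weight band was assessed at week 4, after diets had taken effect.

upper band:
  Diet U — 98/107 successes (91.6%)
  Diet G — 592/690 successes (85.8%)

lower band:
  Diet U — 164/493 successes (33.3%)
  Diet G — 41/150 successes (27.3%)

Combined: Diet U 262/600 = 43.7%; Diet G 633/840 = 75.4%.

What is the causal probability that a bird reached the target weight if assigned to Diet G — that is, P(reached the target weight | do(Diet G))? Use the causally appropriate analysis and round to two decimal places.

0.75

Week-4 weight band is recorded after the diet and is itself shifted by it — it sits on the causal path from diet to outcome. Conditioning on a mediator would strip out part of the effect we want; the pooled comparison gives the total causal effect.
So P(outcome | do(Diet G)) is just the pooled rate for Diet G: 633/840 = 0.754.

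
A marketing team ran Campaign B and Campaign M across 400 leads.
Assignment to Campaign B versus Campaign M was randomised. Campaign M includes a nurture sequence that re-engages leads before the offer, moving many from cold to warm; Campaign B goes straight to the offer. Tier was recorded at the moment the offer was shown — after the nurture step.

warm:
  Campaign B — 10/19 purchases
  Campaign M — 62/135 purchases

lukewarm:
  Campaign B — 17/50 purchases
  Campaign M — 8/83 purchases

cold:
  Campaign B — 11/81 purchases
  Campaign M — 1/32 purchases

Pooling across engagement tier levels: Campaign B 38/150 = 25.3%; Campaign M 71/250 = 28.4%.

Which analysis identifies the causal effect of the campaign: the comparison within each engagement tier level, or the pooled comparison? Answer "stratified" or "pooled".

pooled

The engagement tier-specific comparison favours Campaign B throughout, but the pooled figures favour Campaign M. The question is whether to condition on engagement tier.
Engagement tier lies on the pathway campaign → engagement tier → outcome, so adjusting for it blocks the indirect effect. For the total causal effect of campaign, use the unadjusted pooled rates.
Pooled: Campaign B 25.3% vs Campaign M 28.4%; Campaign M is higher overall.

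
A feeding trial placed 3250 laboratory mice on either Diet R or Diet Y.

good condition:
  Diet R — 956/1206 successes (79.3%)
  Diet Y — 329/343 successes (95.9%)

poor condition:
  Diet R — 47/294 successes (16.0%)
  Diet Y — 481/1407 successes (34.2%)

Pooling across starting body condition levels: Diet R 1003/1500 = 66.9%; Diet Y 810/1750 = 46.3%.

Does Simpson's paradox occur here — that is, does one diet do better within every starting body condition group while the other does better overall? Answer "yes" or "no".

yes

Within each starting body condition level (good condition 79.3% vs 95.9%; poor condition 16.0% vs 34.2%), Diet Y has the higher rate every time. Pooled: 66.9% vs 46.3% — Diet R has the higher rate overall. The two comparisons disagree.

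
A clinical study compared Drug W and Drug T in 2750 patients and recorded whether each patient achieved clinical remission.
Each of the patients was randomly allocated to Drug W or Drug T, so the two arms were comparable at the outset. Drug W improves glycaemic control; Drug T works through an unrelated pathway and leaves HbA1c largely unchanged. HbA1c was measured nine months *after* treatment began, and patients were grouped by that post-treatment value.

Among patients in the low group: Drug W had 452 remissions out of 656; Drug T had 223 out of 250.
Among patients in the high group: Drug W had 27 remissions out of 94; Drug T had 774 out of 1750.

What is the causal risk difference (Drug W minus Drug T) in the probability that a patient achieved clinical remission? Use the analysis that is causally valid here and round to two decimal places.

+0.14

The stratified and pooled comparisons disagree (Drug T wins within each HbA1c; Drug W wins overall), so the answer turns on the causal role of HbA1c.
Stratifying would compare drugs among patients the drugs themselves sorted into HbA1c groups — a form of selection on an intermediate. The unconditioned pooled rates give the total causal effect.
The causal difference is the pooled difference: 0.639 − 0.498 = +0.140.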